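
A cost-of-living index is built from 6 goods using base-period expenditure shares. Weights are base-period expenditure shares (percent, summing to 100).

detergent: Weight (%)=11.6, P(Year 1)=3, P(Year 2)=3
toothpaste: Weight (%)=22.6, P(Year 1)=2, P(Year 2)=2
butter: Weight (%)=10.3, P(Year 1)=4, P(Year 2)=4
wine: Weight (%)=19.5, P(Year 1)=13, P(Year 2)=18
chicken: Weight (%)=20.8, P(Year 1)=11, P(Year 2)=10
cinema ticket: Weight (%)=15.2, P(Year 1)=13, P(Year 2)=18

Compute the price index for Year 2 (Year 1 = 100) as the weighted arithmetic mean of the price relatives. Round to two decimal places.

111.46

detergent: 11.6 × (3/3) = 11.6 × 1.000000 = 11.6000
toothpaste: 22.6 × (2/2) = 22.6 × 1.000000 = 22.6000
butter: 10.3 × (4/4) = 10.3 × 1.000000 = 10.3000
wine: 19.5 × (18/13) = 19.5 × 1.384615 = 27.0000
chicken: 20.8 × (10/11) = 20.8 × 0.909091 = 18.9091
cinema ticket: 15.2 × (18/13) = 15.2 × 1.384615 = 21.0462
Index = Σ wᵢ·(p₁ᵢ/p₀ᵢ) = 11.6000 + 22.6000 + 10.3000 + 27.0000 + 18.9091 + 21.0462 = 111.4552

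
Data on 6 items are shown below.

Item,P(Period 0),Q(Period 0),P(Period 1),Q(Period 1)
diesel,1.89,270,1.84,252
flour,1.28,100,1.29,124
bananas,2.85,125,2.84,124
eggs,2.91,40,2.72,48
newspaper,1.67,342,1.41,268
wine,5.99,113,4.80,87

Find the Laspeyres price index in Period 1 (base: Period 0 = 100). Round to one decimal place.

Laspeyres price index uses base-period quantities as weights.
ΣP(Period 1)·Q(Period 0) = 1.84×270 + 1.29×100 + 2.84×125 + 2.72×40 + 1.41×342 + 4.80×113 = 496.8 + 129 + 355 + 108.8 + 482.22 + 542.4 = 2114.22
ΣP(Period 0)·Q(Period 0) = 1.89×270 + 1.28×100 + 2.85×125 + 2.91×40 + 1.67×342 + 5.99×113 = 510.3 + 128 + 356.25 + 116.4 + 571.14 + 676.87 = 2358.96
Index = 2114.22 / 2358.96 × 100 = 89.6251

89.6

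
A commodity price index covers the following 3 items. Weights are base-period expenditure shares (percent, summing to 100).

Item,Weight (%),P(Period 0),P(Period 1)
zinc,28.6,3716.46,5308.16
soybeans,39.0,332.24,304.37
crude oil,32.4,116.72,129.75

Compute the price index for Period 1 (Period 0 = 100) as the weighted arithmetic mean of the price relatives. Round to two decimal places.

zinc: 28.6 × (5308.16/3716.46) = 28.6 × 1.428284 = 40.8489
soybeans: 39.0 × (304.37/332.24) = 39.0 × 0.916115 = 35.7285
crude oil: 32.4 × (129.75/116.72) = 32.4 × 1.111635 = 36.0170
Index = Σ wᵢ·(p₁ᵢ/p₀ᵢ) = 40.8489 + 35.7285 + 36.0170 = 112.5944

112.59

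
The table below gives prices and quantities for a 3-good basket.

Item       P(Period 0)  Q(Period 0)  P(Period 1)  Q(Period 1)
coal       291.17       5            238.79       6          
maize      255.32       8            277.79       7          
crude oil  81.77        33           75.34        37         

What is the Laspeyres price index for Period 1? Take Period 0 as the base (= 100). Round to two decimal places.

Laspeyres price index uses base-period quantities as weights.
ΣP(Period 1)·Q(Period 0) = 238.79×5 + 277.79×8 + 75.34×33 = 1193.95 + 2222.32 + 2486.22 = 5902.49
ΣP(Period 0)·Q(Period 0) = 291.17×5 + 255.32×8 + 81.77×33 = 1455.85 + 2042.56 + 2698.41 = 6196.82
Index = 5902.49 / 6196.82 × 100 = 95.2503

95.25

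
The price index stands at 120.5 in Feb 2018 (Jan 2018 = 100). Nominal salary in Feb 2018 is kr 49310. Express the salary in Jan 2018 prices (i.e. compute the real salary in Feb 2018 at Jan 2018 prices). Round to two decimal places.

Real = Nominal ÷ (Index/100) = 49310 ÷ (120.5/100)
     = 49310 ÷ 1.205 = 40921.1618

40921.16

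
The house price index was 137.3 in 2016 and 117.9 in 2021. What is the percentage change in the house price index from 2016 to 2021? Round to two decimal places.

Change = (117.9 − 137.3) / 137.3 × 100
       = -19.4 / 137.3 × 100 = -14.1296%

-14.13%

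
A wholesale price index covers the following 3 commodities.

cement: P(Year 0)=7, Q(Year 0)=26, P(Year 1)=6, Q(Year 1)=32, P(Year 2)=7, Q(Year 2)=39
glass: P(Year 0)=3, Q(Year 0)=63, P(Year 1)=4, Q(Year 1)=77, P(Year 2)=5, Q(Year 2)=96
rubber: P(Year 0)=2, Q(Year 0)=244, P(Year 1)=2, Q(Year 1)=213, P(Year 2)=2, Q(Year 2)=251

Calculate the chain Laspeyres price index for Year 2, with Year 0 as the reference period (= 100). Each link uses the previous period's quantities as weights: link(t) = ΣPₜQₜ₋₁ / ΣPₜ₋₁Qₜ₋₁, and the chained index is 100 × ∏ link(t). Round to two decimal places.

116.59

Link Year 0→Year 1:
ΣP(Year 1)Q(Year 0) = 6×26 + 4×63 + 2×244 = 156 + 252 + 488 = 896
ΣP(Year 0)Q(Year 0) = 7×26 + 3×63 + 2×244 = 182 + 189 + 488 = 859
link = 896/859 = 1.043073
Link Year 1→Year 2:
ΣP(Year 2)Q(Year 1) = 7×32 + 5×77 + 2×213 = 224 + 385 + 426 = 1035
ΣP(Year 1)Q(Year 1) = 6×32 + 4×77 + 2×213 = 192 + 308 + 426 = 926
link = 1035/926 = 1.117711
Chained index = 100 × 1.043073 × 1.117711 = 116.5854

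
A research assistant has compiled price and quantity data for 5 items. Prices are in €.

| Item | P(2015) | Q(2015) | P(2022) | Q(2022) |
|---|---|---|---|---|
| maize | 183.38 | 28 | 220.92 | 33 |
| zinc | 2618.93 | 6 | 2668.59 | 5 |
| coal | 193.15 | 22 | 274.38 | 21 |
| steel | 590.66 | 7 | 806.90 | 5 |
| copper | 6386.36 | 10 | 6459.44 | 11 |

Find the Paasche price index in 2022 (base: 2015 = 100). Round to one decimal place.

Paasche price index uses current-period quantities as weights.
ΣP(2022)·Q(2022) = 220.92×33 + 2668.59×5 + 274.38×21 + 806.90×5 + 6459.44×11 = 7290.36 + 13342.95 + 5761.98 + 4034.5 + 71053.84 = 101483.63
ΣP(2015)·Q(2022) = 183.38×33 + 2618.93×5 + 193.15×21 + 590.66×5 + 6386.36×11 = 6051.54 + 13094.65 + 4056.15 + 2953.3 + 70249.96 = 96405.6
Index = 101483.63 / 96405.6 × 100 = 105.2674

105.3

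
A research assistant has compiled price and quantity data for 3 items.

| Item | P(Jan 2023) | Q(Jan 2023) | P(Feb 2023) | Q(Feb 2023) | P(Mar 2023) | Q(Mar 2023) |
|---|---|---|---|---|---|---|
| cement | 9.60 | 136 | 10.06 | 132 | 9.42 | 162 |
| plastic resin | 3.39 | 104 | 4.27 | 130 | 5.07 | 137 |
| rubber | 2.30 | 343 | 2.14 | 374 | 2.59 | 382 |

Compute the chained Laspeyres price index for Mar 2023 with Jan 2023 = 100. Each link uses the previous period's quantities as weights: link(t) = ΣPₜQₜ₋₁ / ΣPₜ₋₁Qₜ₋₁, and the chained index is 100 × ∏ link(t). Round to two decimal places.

Link Jan 2023→Feb 2023:
ΣP(Feb 2023)Q(Jan 2023) = 10.06×136 + 4.27×104 + 2.14×343 = 1368.16 + 444.08 + 734.02 = 2546.26
ΣP(Jan 2023)Q(Jan 2023) = 9.60×136 + 3.39×104 + 2.30×343 = 1305.6 + 352.56 + 788.9 = 2447.06
link = 2546.26/2447.06 = 1.040538
Link Feb 2023→Mar 2023:
ΣP(Mar 2023)Q(Feb 2023) = 9.42×132 + 5.07×130 + 2.59×374 = 1243.44 + 659.1 + 968.66 = 2871.2
ΣP(Feb 2023)Q(Feb 2023) = 10.06×132 + 4.27×130 + 2.14×374 = 1327.92 + 555.1 + 800.36 = 2683.38
link = 2871.2/2683.38 = 1.069994
Chained index = 100 × 1.040538 × 1.069994 = 111.3370

111.34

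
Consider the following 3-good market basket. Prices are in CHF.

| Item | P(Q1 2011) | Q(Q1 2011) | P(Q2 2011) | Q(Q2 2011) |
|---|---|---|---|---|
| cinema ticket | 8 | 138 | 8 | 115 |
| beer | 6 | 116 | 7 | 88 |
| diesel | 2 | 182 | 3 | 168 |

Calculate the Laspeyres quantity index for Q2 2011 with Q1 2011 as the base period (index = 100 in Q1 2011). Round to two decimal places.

Laspeyres quantity index uses base-period prices as weights.
ΣP(Q1 2011)·Q(Q2 2011) = 8×115 + 6×88 + 2×168 = 920 + 528 + 336 = 1784
ΣP(Q1 2011)·Q(Q1 2011) = 8×138 + 6×116 + 2×182 = 1104 + 696 + 364 = 2164
Index = 1784 / 2164 × 100 = 82.4399

82.44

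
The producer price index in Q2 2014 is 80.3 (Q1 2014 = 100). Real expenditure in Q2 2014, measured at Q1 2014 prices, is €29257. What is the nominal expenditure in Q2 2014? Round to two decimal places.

23493.37

Nominal = Real × (Index/100) = 29257 × (80.3/100)
        = 29257 × 0.803 = 23493.3710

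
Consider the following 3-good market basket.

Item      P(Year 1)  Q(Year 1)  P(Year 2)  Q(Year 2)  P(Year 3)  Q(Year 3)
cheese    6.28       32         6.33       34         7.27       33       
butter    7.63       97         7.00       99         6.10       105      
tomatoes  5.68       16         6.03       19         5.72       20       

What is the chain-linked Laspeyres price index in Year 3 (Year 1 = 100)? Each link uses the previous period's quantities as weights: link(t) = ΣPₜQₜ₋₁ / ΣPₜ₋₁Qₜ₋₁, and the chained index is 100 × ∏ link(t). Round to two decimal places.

88.94

Link Year 1→Year 2:
ΣP(Year 2)Q(Year 1) = 6.33×32 + 7.00×97 + 6.03×16 = 202.56 + 679 + 96.48 = 978.04
ΣP(Year 1)Q(Year 1) = 6.28×32 + 7.63×97 + 5.68×16 = 200.96 + 740.11 + 90.88 = 1031.95
link = 978.04/1031.95 = 0.947759
Link Year 2→Year 3:
ΣP(Year 3)Q(Year 2) = 7.27×34 + 6.10×99 + 5.72×19 = 247.18 + 603.9 + 108.68 = 959.76
ΣP(Year 2)Q(Year 2) = 6.33×34 + 7.00×99 + 6.03×19 = 215.22 + 693 + 114.57 = 1022.79
link = 959.76/1022.79 = 0.938374
Chained index = 100 × 0.947759 × 0.938374 = 88.9353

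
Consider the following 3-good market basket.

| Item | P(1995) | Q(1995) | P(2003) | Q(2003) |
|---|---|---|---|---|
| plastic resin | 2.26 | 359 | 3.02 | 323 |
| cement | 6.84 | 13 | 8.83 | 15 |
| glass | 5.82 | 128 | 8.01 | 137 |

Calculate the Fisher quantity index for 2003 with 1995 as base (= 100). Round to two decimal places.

Laspeyres component (base-period weights):
ΣP(1995)Q(2003) = 2.26×323 + 6.84×15 + 5.82×137 = 729.98 + 102.6 + 797.34 = 1629.92
ΣP(1995)Q(1995) = 2.26×359 + 6.84×13 + 5.82×128 = 811.34 + 88.92 + 744.96 = 1645.22
L = 1629.92 / 1645.22 × 100 = 99.0700
Paasche component (current-period weights):
ΣP(2003)Q(2003) = 3.02×323 + 8.83×15 + 8.01×137 = 975.46 + 132.45 + 1097.37 = 2205.28
ΣP(2003)Q(1995) = 3.02×359 + 8.83×13 + 8.01×128 = 1084.18 + 114.79 + 1025.28 = 2224.25
P = 2205.28 / 2224.25 × 100 = 99.1471
Fisher = √(L × P) = √(99.0700 × 99.1471) = 99.1086

99.11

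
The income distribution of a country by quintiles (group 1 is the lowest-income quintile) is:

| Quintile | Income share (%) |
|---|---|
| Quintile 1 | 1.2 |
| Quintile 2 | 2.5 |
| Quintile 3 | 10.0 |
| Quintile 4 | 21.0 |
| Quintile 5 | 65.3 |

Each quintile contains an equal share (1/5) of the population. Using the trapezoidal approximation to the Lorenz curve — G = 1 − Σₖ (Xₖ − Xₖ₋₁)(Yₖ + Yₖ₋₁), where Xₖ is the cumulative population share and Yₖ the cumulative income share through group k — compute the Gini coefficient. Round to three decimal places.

Cumulative income shares Yₖ: 0.0120, 0.0370, 0.1370, 0.3470, 1.0000
Σ (Xₖ−Xₖ₋₁)(Yₖ+Yₖ₋₁) = (1/5)(0.0120+0.0000) + (1/5)(0.0370+0.0120) + (1/5)(0.1370+0.0370) + (1/5)(0.3470+0.1370) + (1/5)(1.0000+0.3470)
  = 0.0024 + 0.0098 + 0.0348 + 0.0968 + 0.2694 = 0.4132
G = 1 − 0.4132 = 0.5868

0.587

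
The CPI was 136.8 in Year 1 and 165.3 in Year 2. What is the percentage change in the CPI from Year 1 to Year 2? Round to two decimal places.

20.83%

Change = (165.3 − 136.8) / 136.8 × 100
       = 28.5 / 136.8 × 100 = 20.8333%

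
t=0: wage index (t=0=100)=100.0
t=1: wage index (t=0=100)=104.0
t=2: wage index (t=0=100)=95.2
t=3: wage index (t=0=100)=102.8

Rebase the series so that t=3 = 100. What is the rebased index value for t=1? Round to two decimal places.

Rebased(t=1) = 104.0 / 102.8 × 100 = 101.1673

101.17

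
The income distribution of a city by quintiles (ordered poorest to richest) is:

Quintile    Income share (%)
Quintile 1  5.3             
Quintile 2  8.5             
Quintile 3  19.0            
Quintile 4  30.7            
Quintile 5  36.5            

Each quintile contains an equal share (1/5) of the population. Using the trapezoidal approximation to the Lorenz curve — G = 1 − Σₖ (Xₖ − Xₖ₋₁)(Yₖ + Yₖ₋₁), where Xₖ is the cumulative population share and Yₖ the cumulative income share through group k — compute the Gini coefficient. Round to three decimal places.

Cumulative income shares Yₖ: 0.0530, 0.1380, 0.3280, 0.6350, 1.0000
Σ (Xₖ−Xₖ₋₁)(Yₖ+Yₖ₋₁) = (1/5)(0.0530+0.0000) + (1/5)(0.1380+0.0530) + (1/5)(0.3280+0.1380) + (1/5)(0.6350+0.3280) + (1/5)(1.0000+0.6350)
  = 0.0106 + 0.0382 + 0.0932 + 0.1926 + 0.3270 = 0.6616
G = 1 − 0.6616 = 0.3384

0.338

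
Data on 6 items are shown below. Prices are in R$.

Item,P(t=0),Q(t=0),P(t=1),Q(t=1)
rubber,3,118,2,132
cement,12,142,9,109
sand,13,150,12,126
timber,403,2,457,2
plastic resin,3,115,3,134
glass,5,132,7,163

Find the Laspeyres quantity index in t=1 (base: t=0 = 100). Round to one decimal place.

92.2

Laspeyres quantity index uses base-period prices as weights.
ΣP(t=0)·Q(t=1) = 3×132 + 12×109 + 13×126 + 403×2 + 3×134 + 5×163 = 396 + 1308 + 1638 + 806 + 402 + 815 = 5365
ΣP(t=0)·Q(t=0) = 3×118 + 12×142 + 13×150 + 403×2 + 3×115 + 5×132 = 354 + 1704 + 1950 + 806 + 345 + 660 = 5819
Index = 5365 / 5819 × 100 = 92.1980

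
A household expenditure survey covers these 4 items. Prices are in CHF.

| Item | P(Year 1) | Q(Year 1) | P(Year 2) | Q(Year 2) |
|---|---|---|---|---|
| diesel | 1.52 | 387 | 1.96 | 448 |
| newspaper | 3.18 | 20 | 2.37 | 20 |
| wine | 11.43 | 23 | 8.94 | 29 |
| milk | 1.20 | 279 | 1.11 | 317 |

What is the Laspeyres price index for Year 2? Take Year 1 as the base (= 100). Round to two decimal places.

105.74

Laspeyres price index uses base-period quantities as weights.
ΣP(Year 2)·Q(Year 1) = 1.96×387 + 2.37×20 + 8.94×23 + 1.11×279 = 758.52 + 47.4 + 205.62 + 309.69 = 1321.23
ΣP(Year 1)·Q(Year 1) = 1.52×387 + 3.18×20 + 11.43×23 + 1.20×279 = 588.24 + 63.6 + 262.89 + 334.8 = 1249.53
Index = 1321.23 / 1249.53 × 100 = 105.7382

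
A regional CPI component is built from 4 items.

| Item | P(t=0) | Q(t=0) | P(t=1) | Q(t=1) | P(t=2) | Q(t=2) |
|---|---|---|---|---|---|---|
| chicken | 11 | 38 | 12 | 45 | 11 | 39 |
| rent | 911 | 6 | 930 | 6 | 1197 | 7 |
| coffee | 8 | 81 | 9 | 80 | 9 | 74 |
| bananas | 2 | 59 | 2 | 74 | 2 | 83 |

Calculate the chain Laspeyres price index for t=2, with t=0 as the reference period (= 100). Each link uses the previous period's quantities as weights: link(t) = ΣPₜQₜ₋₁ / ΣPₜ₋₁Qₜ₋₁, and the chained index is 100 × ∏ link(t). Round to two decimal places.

Link t=0→t=1:
ΣP(t=1)Q(t=0) = 12×38 + 930×6 + 9×81 + 2×59 = 456 + 5580 + 729 + 118 = 6883
ΣP(t=0)Q(t=0) = 11×38 + 911×6 + 8×81 + 2×59 = 418 + 5466 + 648 + 118 = 6650
link = 6883/6650 = 1.035038
Link t=1→t=2:
ΣP(t=2)Q(t=1) = 11×45 + 1197×6 + 9×80 + 2×74 = 495 + 7182 + 720 + 148 = 8545
ΣP(t=1)Q(t=1) = 12×45 + 930×6 + 9×80 + 2×74 = 540 + 5580 + 720 + 148 = 6988
link = 8545/6988 = 1.222811
Chained index = 100 × 1.035038 × 1.222811 = 126.5655

126.57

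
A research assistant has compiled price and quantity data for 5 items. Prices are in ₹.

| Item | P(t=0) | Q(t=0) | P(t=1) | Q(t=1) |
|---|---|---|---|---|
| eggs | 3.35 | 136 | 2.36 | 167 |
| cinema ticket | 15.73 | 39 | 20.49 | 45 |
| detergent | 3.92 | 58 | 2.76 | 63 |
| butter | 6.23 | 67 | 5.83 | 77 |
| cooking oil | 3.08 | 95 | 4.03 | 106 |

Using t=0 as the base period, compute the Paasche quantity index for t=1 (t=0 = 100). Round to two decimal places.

Paasche quantity index uses current-period prices as weights.
ΣP(t=1)·Q(t=1) = 2.36×167 + 20.49×45 + 2.76×63 + 5.83×77 + 4.03×106 = 394.12 + 922.05 + 173.88 + 448.91 + 427.18 = 2366.14
ΣP(t=1)·Q(t=0) = 2.36×136 + 20.49×39 + 2.76×58 + 5.83×67 + 4.03×95 = 320.96 + 799.11 + 160.08 + 390.61 + 382.85 = 2053.61
Index = 2366.14 / 2053.61 × 100 = 115.2186

115.22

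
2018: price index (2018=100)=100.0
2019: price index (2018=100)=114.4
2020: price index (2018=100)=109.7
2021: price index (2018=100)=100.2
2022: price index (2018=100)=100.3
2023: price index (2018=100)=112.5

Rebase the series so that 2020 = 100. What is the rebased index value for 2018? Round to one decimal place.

Rebased(2018) = 100.0 / 109.7 × 100 = 91.1577

91.2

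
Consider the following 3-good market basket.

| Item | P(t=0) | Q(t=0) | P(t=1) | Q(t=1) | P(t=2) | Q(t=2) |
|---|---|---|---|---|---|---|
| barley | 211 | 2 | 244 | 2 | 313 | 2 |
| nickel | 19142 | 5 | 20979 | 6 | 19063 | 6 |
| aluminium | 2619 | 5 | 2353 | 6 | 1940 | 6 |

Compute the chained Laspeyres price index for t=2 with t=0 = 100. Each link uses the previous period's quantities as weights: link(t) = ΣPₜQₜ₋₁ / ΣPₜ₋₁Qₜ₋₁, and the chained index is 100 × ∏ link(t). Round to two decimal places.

96.69

Link t=0→t=1:
ΣP(t=1)Q(t=0) = 244×2 + 20979×5 + 2353×5 = 488 + 104895 + 11765 = 117148
ΣP(t=0)Q(t=0) = 211×2 + 19142×5 + 2619×5 = 422 + 95710 + 13095 = 109227
link = 117148/109227 = 1.072519
Link t=1→t=2:
ΣP(t=2)Q(t=1) = 313×2 + 19063×6 + 1940×6 = 626 + 114378 + 11640 = 126644
ΣP(t=1)Q(t=1) = 244×2 + 20979×6 + 2353×6 = 488 + 125874 + 14118 = 140480
link = 126644/140480 = 0.901509
Chained index = 100 × 1.072519 × 0.901509 = 96.6885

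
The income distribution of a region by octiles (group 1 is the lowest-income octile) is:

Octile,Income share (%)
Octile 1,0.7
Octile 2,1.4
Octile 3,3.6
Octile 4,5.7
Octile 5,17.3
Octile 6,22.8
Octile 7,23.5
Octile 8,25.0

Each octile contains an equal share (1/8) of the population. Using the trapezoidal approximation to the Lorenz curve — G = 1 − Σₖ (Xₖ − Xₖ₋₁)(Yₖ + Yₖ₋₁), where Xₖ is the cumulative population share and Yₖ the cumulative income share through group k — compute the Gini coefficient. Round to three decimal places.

0.437

Cumulative income shares Yₖ: 0.0070, 0.0210, 0.0570, 0.1140, 0.2870, 0.5150, 0.7500, 1.0000
Σ (Xₖ−Xₖ₋₁)(Yₖ+Yₖ₋₁) = (1/8)(0.0070+0.0000) + (1/8)(0.0210+0.0070) + (1/8)(0.0570+0.0210) + (1/8)(0.1140+0.0570) + (1/8)(0.2870+0.1140) + (1/8)(0.5150+0.2870) + (1/8)(0.7500+0.5150) + (1/8)(1.0000+0.7500)
  = 0.0009 + 0.0035 + 0.0097 + 0.0214 + 0.0501 + 0.1003 + 0.1581 + 0.2188 = 0.5627
G = 1 − 0.5627 = 0.4373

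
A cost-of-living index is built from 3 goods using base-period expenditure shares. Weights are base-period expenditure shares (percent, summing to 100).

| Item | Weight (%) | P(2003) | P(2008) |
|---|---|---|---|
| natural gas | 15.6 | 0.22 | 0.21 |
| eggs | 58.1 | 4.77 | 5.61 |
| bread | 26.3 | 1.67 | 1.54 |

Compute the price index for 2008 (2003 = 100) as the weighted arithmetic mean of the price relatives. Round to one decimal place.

natural gas: 15.6 × (0.21/0.22) = 15.6 × 0.954545 = 14.8909
eggs: 58.1 × (5.61/4.77) = 58.1 × 1.176101 = 68.3314
bread: 26.3 × (1.54/1.67) = 26.3 × 0.922156 = 24.2527
Index = Σ wᵢ·(p₁ᵢ/p₀ᵢ) = 14.8909 + 68.3314 + 24.2527 = 107.4751

107.5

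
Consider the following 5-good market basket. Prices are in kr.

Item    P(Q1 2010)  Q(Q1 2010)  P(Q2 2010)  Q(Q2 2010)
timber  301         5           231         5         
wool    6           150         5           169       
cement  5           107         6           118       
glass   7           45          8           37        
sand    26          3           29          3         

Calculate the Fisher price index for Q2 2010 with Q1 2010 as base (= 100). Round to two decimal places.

89.76

Laspeyres component (base-period weights):
ΣP(Q2 2010)Q(Q1 2010) = 231×5 + 5×150 + 6×107 + 8×45 + 29×3 = 1155 + 750 + 642 + 360 + 87 = 2994
ΣP(Q1 2010)Q(Q1 2010) = 301×5 + 6×150 + 5×107 + 7×45 + 26×3 = 1505 + 900 + 535 + 315 + 78 = 3333
L = 2994 / 3333 × 100 = 89.8290
Paasche component (current-period weights):
ΣP(Q2 2010)Q(Q2 2010) = 231×5 + 5×169 + 6×118 + 8×37 + 29×3 = 1155 + 845 + 708 + 296 + 87 = 3091
ΣP(Q1 2010)Q(Q2 2010) = 301×5 + 6×169 + 5×118 + 7×37 + 26×3 = 1505 + 1014 + 590 + 259 + 78 = 3446
P = 3091 / 3446 × 100 = 89.6982
Fisher = √(L × P) = √(89.8290 × 89.6982) = 89.7636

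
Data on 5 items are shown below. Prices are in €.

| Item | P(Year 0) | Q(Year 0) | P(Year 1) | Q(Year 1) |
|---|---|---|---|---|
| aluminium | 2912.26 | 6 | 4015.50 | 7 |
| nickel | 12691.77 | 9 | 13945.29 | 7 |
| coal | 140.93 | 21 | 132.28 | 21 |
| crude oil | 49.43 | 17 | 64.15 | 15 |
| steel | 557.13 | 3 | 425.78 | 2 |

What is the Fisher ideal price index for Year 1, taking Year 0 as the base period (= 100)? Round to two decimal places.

113.54

Laspeyres component (base-period weights):
ΣP(Year 1)Q(Year 0) = 4015.50×6 + 13945.29×9 + 132.28×21 + 64.15×17 + 425.78×3 = 24093 + 125507.61 + 2777.88 + 1090.55 + 1277.34 = 154746.38
ΣP(Year 0)Q(Year 0) = 2912.26×6 + 12691.77×9 + 140.93×21 + 49.43×17 + 557.13×3 = 17473.56 + 114225.93 + 2959.53 + 840.31 + 1671.39 = 137170.72
L = 154746.38 / 137170.72 × 100 = 112.8130
Paasche component (current-period weights):
ΣP(Year 1)Q(Year 1) = 4015.50×7 + 13945.29×7 + 132.28×21 + 64.15×15 + 425.78×2 = 28108.5 + 97617.03 + 2777.88 + 962.25 + 851.56 = 130317.22
ΣP(Year 0)Q(Year 1) = 2912.26×7 + 12691.77×7 + 140.93×21 + 49.43×15 + 557.13×2 = 20385.82 + 88842.39 + 2959.53 + 741.45 + 1114.26 = 114043.45
P = 130317.22 / 114043.45 × 100 = 114.2698
Fisher = √(L × P) = √(112.8130 × 114.2698) = 113.5391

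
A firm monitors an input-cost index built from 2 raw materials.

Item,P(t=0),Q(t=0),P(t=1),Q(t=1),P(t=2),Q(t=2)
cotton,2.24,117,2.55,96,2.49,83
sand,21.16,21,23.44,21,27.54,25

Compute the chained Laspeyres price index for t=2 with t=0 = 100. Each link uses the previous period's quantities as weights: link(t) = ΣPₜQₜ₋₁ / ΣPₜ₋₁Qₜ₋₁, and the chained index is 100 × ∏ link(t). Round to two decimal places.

Link t=0→t=1:
ΣP(t=1)Q(t=0) = 2.55×117 + 23.44×21 = 298.35 + 492.24 = 790.59
ΣP(t=0)Q(t=0) = 2.24×117 + 21.16×21 = 262.08 + 444.36 = 706.44
link = 790.59/706.44 = 1.119118
Link t=1→t=2:
ΣP(t=2)Q(t=1) = 2.49×96 + 27.54×21 = 239.04 + 578.34 = 817.38
ΣP(t=1)Q(t=1) = 2.55×96 + 23.44×21 = 244.8 + 492.24 = 737.04
link = 817.38/737.04 = 1.109004
Chained index = 100 × 1.119118 × 1.109004 = 124.1106

124.11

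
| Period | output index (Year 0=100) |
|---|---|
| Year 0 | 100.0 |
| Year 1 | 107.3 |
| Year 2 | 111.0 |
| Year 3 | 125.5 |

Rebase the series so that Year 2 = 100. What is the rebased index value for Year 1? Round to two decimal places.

96.67

Rebased(Year 1) = 107.3 / 111.0 × 100 = 96.6667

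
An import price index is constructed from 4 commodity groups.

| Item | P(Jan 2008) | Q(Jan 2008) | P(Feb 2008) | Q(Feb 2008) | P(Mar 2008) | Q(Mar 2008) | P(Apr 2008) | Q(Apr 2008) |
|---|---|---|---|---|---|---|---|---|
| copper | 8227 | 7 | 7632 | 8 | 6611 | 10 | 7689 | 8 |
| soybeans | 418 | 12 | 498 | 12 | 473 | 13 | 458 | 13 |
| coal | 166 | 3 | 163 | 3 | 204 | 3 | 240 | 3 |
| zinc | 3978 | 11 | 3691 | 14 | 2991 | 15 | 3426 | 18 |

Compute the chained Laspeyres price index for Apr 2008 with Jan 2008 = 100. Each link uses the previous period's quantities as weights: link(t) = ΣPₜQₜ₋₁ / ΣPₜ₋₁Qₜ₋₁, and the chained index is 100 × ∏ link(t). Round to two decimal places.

91.38

Link Jan 2008→Feb 2008:
ΣP(Feb 2008)Q(Jan 2008) = 7632×7 + 498×12 + 163×3 + 3691×11 = 53424 + 5976 + 489 + 40601 = 100490
ΣP(Jan 2008)Q(Jan 2008) = 8227×7 + 418×12 + 166×3 + 3978×11 = 57589 + 5016 + 498 + 43758 = 106861
link = 100490/106861 = 0.940380
Link Feb 2008→Mar 2008:
ΣP(Mar 2008)Q(Feb 2008) = 6611×8 + 473×12 + 204×3 + 2991×14 = 52888 + 5676 + 612 + 41874 = 101050
ΣP(Feb 2008)Q(Feb 2008) = 7632×8 + 498×12 + 163×3 + 3691×14 = 61056 + 5976 + 489 + 51674 = 119195
link = 101050/119195 = 0.847770
Link Mar 2008→Apr 2008:
ΣP(Apr 2008)Q(Mar 2008) = 7689×10 + 458×13 + 240×3 + 3426×15 = 76890 + 5954 + 720 + 51390 = 134954
ΣP(Mar 2008)Q(Mar 2008) = 6611×10 + 473×13 + 204×3 + 2991×15 = 66110 + 6149 + 612 + 44865 = 117736
link = 134954/117736 = 1.146242
Chained index = 100 × 0.940380 × 0.847770 × 1.146242 = 91.3815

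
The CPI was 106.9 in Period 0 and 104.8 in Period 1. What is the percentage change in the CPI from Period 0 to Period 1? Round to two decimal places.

-1.96%

Change = (104.8 − 106.9) / 106.9 × 100
       = -2.1 / 106.9 × 100 = -1.9645%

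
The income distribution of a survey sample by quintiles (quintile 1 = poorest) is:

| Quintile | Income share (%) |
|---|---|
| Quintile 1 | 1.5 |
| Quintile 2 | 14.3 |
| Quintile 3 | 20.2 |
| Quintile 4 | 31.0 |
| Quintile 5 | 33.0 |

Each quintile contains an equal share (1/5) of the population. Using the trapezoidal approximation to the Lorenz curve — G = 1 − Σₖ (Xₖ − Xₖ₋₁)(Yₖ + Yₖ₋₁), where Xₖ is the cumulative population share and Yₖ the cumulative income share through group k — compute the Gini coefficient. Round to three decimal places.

Cumulative income shares Yₖ: 0.0150, 0.1580, 0.3600, 0.6700, 1.0000
Σ (Xₖ−Xₖ₋₁)(Yₖ+Yₖ₋₁) = (1/5)(0.0150+0.0000) + (1/5)(0.1580+0.0150) + (1/5)(0.3600+0.1580) + (1/5)(0.6700+0.3600) + (1/5)(1.0000+0.6700)
  = 0.0030 + 0.0346 + 0.1036 + 0.2060 + 0.3340 = 0.6812
G = 1 − 0.6812 = 0.3188

0.319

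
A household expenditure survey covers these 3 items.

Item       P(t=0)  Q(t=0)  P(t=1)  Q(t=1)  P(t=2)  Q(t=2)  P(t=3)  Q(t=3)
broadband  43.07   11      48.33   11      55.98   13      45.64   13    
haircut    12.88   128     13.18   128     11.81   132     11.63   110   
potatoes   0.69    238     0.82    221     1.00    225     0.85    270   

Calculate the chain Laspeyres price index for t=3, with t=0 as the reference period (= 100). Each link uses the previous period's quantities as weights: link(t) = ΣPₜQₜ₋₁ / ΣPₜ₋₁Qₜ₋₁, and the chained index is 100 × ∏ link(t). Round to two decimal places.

Link t=0→t=1:
ΣP(t=1)Q(t=0) = 48.33×11 + 13.18×128 + 0.82×238 = 531.63 + 1687.04 + 195.16 = 2413.83
ΣP(t=0)Q(t=0) = 43.07×11 + 12.88×128 + 0.69×238 = 473.77 + 1648.64 + 164.22 = 2286.63
link = 2413.83/2286.63 = 1.055628
Link t=1→t=2:
ΣP(t=2)Q(t=1) = 55.98×11 + 11.81×128 + 1.00×221 = 615.78 + 1511.68 + 221 = 2348.46
ΣP(t=1)Q(t=1) = 48.33×11 + 13.18×128 + 0.82×221 = 531.63 + 1687.04 + 181.22 = 2399.89
link = 2348.46/2399.89 = 0.978570
Link t=2→t=3:
ΣP(t=3)Q(t=2) = 45.64×13 + 11.63×132 + 0.85×225 = 593.32 + 1535.16 + 191.25 = 2319.73
ΣP(t=2)Q(t=2) = 55.98×13 + 11.81×132 + 1.00×225 = 727.74 + 1558.92 + 225 = 2511.66
link = 2319.73/2511.66 = 0.923584
Chained index = 100 × 1.055628 × 0.978570 × 0.923584 = 95.4068

95.41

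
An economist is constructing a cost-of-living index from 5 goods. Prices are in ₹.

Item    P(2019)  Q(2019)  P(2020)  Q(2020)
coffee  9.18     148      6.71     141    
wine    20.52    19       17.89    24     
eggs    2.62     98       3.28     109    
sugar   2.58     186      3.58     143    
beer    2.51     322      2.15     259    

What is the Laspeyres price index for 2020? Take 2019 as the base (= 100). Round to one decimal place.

91.5

Laspeyres price index uses base-period quantities as weights.
ΣP(2020)·Q(2019) = 6.71×148 + 17.89×19 + 3.28×98 + 3.58×186 + 2.15×322 = 993.08 + 339.91 + 321.44 + 665.88 + 692.3 = 3012.61
ΣP(2019)·Q(2019) = 9.18×148 + 20.52×19 + 2.62×98 + 2.58×186 + 2.51×322 = 1358.64 + 389.88 + 256.76 + 479.88 + 808.22 = 3293.38
Index = 3012.61 / 3293.38 × 100 = 91.4747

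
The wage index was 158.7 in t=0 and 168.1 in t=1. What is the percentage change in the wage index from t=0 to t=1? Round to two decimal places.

5.92%

Change = (168.1 − 158.7) / 158.7 × 100
       = 9.4 / 158.7 × 100 = 5.9231%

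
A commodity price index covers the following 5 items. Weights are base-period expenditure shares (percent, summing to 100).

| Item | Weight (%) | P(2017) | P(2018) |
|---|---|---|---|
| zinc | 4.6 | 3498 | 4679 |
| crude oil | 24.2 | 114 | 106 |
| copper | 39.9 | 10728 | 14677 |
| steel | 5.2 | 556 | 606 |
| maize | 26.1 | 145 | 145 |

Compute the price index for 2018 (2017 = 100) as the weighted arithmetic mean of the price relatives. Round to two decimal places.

115.01

zinc: 4.6 × (4679/3498) = 4.6 × 1.337621 = 6.1531
crude oil: 24.2 × (106/114) = 24.2 × 0.929825 = 22.5018
copper: 39.9 × (14677/10728) = 39.9 × 1.368102 = 54.5873
steel: 5.2 × (606/556) = 5.2 × 1.089928 = 5.6676
maize: 26.1 × (145/145) = 26.1 × 1.000000 = 26.1000
Index = Σ wᵢ·(p₁ᵢ/p₀ᵢ) = 6.1531 + 22.5018 + 54.5873 + 5.6676 + 26.1000 = 115.0097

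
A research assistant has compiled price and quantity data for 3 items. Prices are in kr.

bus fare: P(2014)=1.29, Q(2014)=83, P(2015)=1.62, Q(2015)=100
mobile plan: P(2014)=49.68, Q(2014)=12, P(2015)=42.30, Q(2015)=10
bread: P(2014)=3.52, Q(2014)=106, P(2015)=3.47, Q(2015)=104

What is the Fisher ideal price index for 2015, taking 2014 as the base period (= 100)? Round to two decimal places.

94.59

Laspeyres component (base-period weights):
ΣP(2015)Q(2014) = 1.62×83 + 42.30×12 + 3.47×106 = 134.46 + 507.6 + 367.82 = 1009.88
ΣP(2014)Q(2014) = 1.29×83 + 49.68×12 + 3.52×106 = 107.07 + 596.16 + 373.12 = 1076.35
L = 1009.88 / 1076.35 × 100 = 93.8245
Paasche component (current-period weights):
ΣP(2015)Q(2015) = 1.62×100 + 42.30×10 + 3.47×104 = 162 + 423 + 360.88 = 945.88
ΣP(2014)Q(2015) = 1.29×100 + 49.68×10 + 3.52×104 = 129 + 496.8 + 366.08 = 991.88
P = 945.88 / 991.88 × 100 = 95.3623
Fisher = √(L × P) = √(93.8245 × 95.3623) = 94.5903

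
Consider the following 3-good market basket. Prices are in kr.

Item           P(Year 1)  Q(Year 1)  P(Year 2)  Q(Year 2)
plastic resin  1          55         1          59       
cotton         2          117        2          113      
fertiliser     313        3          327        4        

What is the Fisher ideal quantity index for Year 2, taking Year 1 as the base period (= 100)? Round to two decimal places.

Laspeyres component (base-period weights):
ΣP(Year 1)Q(Year 2) = 1×59 + 2×113 + 313×4 = 59 + 226 + 1252 = 1537
ΣP(Year 1)Q(Year 1) = 1×55 + 2×117 + 313×3 = 55 + 234 + 939 = 1228
L = 1537 / 1228 × 100 = 125.1629
Paasche component (current-period weights):
ΣP(Year 2)Q(Year 2) = 1×59 + 2×113 + 327×4 = 59 + 226 + 1308 = 1593
ΣP(Year 2)Q(Year 1) = 1×55 + 2×117 + 327×3 = 55 + 234 + 981 = 1270
P = 1593 / 1270 × 100 = 125.4331
Fisher = √(L × P) = √(125.1629 × 125.4331) = 125.2979

125.30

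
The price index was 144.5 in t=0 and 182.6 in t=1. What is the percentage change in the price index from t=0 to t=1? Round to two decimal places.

26.37%

Change = (182.6 − 144.5) / 144.5 × 100
       = 38.1 / 144.5 × 100 = 26.3668%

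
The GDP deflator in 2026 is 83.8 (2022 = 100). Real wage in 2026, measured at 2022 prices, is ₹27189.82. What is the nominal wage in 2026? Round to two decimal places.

Nominal = Real × (Index/100) = 27189.82 × (83.8/100)
        = 27189.82 × 0.838 = 22785.0692

22785.07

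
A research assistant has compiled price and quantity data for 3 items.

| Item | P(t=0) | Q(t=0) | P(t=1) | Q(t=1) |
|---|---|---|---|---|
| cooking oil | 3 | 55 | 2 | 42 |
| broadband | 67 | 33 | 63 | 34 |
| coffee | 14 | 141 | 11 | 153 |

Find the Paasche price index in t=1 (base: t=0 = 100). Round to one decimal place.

86.0

Paasche price index uses current-period quantities as weights.
ΣP(t=1)·Q(t=1) = 2×42 + 63×34 + 11×153 = 84 + 2142 + 1683 = 3909
ΣP(t=0)·Q(t=1) = 3×42 + 67×34 + 14×153 = 126 + 2278 + 2142 = 4546
Index = 3909 / 4546 × 100 = 85.9877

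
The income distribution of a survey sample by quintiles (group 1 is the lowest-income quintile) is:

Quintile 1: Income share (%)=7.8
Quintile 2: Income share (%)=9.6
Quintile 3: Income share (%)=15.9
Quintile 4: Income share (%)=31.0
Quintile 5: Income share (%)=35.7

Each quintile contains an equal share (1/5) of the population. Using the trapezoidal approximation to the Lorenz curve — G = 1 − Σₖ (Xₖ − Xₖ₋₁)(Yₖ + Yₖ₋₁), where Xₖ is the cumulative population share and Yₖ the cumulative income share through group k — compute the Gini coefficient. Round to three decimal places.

0.309

Cumulative income shares Yₖ: 0.0780, 0.1740, 0.3330, 0.6430, 1.0000
Σ (Xₖ−Xₖ₋₁)(Yₖ+Yₖ₋₁) = (1/5)(0.0780+0.0000) + (1/5)(0.1740+0.0780) + (1/5)(0.3330+0.1740) + (1/5)(0.6430+0.3330) + (1/5)(1.0000+0.6430)
  = 0.0156 + 0.0504 + 0.1014 + 0.1952 + 0.3286 = 0.6912
G = 1 − 0.6912 = 0.3088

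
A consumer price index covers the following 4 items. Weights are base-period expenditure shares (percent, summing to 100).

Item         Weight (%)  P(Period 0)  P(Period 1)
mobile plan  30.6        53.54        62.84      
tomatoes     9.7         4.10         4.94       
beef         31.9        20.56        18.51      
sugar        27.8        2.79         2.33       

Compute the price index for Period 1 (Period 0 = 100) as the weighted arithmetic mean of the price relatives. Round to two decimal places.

99.54

mobile plan: 30.6 × (62.84/53.54) = 30.6 × 1.173702 = 35.9153
tomatoes: 9.7 × (4.94/4.10) = 9.7 × 1.204878 = 11.6873
beef: 31.9 × (18.51/20.56) = 31.9 × 0.900292 = 28.7193
sugar: 27.8 × (2.33/2.79) = 27.8 × 0.835125 = 23.2165
Index = Σ wᵢ·(p₁ᵢ/p₀ᵢ) = 35.9153 + 11.6873 + 28.7193 + 23.2165 = 99.5384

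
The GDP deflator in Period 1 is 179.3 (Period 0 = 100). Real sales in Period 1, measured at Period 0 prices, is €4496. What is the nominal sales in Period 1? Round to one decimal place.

8061.3

Nominal = Real × (Index/100) = 4496 × (179.3/100)
        = 4496 × 1.793 = 8061.3280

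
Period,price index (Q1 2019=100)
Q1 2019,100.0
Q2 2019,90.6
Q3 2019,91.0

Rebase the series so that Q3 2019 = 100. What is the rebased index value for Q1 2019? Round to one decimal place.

Rebased(Q1 2019) = 100.0 / 91.0 × 100 = 109.8901

109.9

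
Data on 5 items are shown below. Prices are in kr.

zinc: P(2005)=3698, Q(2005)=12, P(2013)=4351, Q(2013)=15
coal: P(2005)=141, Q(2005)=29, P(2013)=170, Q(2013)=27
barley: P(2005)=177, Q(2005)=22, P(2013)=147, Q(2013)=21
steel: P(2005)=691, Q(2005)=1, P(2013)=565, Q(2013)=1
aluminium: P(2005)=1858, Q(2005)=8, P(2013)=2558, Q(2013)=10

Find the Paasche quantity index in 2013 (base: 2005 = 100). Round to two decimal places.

121.72

Paasche quantity index uses current-period prices as weights.
ΣP(2013)·Q(2013) = 4351×15 + 170×27 + 147×21 + 565×1 + 2558×10 = 65265 + 4590 + 3087 + 565 + 25580 = 99087
ΣP(2013)·Q(2005) = 4351×12 + 170×29 + 147×22 + 565×1 + 2558×8 = 52212 + 4930 + 3234 + 565 + 20464 = 81405
Index = 99087 / 81405 × 100 = 121.7210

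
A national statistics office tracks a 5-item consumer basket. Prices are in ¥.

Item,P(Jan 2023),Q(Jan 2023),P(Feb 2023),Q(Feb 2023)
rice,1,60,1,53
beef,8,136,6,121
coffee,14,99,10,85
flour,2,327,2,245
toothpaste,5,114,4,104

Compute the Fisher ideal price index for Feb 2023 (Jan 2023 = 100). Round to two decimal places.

78.95

Laspeyres component (base-period weights):
ΣP(Feb 2023)Q(Jan 2023) = 1×60 + 6×136 + 10×99 + 2×327 + 4×114 = 60 + 816 + 990 + 654 + 456 = 2976
ΣP(Jan 2023)Q(Jan 2023) = 1×60 + 8×136 + 14×99 + 2×327 + 5×114 = 60 + 1088 + 1386 + 654 + 570 = 3758
L = 2976 / 3758 × 100 = 79.1911
Paasche component (current-period weights):
ΣP(Feb 2023)Q(Feb 2023) = 1×53 + 6×121 + 10×85 + 2×245 + 4×104 = 53 + 726 + 850 + 490 + 416 = 2535
ΣP(Jan 2023)Q(Feb 2023) = 1×53 + 8×121 + 14×85 + 2×245 + 5×104 = 53 + 968 + 1190 + 490 + 520 = 3221
P = 2535 / 3221 × 100 = 78.7023
Fisher = √(L × P) = √(79.1911 × 78.7023) = 78.9463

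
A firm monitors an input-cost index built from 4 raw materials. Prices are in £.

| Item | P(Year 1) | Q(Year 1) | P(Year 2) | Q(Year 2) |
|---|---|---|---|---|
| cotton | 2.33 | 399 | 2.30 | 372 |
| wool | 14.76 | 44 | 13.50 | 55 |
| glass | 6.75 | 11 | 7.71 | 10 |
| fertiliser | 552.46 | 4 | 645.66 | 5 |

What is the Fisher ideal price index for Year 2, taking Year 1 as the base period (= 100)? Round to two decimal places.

Laspeyres component (base-period weights):
ΣP(Year 2)Q(Year 1) = 2.30×399 + 13.50×44 + 7.71×11 + 645.66×4 = 917.7 + 594 + 84.81 + 2582.64 = 4179.15
ΣP(Year 1)Q(Year 1) = 2.33×399 + 14.76×44 + 6.75×11 + 552.46×4 = 929.67 + 649.44 + 74.25 + 2209.84 = 3863.2
L = 4179.15 / 3863.2 × 100 = 108.1785
Paasche component (current-period weights):
ΣP(Year 2)Q(Year 2) = 2.30×372 + 13.50×55 + 7.71×10 + 645.66×5 = 855.6 + 742.5 + 77.1 + 3228.3 = 4903.5
ΣP(Year 1)Q(Year 2) = 2.33×372 + 14.76×55 + 6.75×10 + 552.46×5 = 866.76 + 811.8 + 67.5 + 2762.3 = 4508.36
P = 4903.5 / 4508.36 × 100 = 108.7646
Fisher = √(L × P) = √(108.1785 × 108.7646) = 108.4711

108.47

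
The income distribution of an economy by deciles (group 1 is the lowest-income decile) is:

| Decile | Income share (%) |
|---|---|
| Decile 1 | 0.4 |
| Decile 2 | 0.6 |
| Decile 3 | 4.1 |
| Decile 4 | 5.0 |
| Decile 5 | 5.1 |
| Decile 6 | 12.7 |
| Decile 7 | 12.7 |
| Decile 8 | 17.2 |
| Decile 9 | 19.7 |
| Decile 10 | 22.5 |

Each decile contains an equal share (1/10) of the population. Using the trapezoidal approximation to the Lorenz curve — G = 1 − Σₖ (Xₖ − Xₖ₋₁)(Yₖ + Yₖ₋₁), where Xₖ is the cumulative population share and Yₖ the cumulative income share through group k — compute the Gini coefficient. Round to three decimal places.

Cumulative income shares Yₖ: 0.0040, 0.0100, 0.0510, 0.1010, 0.1520, 0.2790, 0.4060, 0.5780, 0.7750, 1.0000
Σ (Xₖ−Xₖ₋₁)(Yₖ+Yₖ₋₁) = (1/10)(0.0040+0.0000) + (1/10)(0.0100+0.0040) + (1/10)(0.0510+0.0100) + (1/10)(0.1010+0.0510) + (1/10)(0.1520+0.1010) + (1/10)(0.2790+0.1520) + (1/10)(0.4060+0.2790) + (1/10)(0.5780+0.4060) + (1/10)(0.7750+0.5780) + (1/10)(1.0000+0.7750)
  = 0.0004 + 0.0014 + 0.0061 + 0.0152 + 0.0253 + 0.0431 + 0.0685 + 0.0984 + 0.1353 + 0.1775 = 0.5712
G = 1 − 0.5712 = 0.4288

0.429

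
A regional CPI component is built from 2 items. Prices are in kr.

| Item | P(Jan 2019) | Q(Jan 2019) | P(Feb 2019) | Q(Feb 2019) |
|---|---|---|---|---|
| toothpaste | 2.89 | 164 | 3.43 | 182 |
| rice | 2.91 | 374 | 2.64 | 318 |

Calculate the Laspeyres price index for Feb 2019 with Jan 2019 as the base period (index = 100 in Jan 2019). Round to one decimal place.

Laspeyres price index uses base-period quantities as weights.
ΣP(Feb 2019)·Q(Jan 2019) = 3.43×164 + 2.64×374 = 562.52 + 987.36 = 1549.88
ΣP(Jan 2019)·Q(Jan 2019) = 2.89×164 + 2.91×374 = 473.96 + 1088.34 = 1562.3
Index = 1549.88 / 1562.3 × 100 = 99.2050

99.2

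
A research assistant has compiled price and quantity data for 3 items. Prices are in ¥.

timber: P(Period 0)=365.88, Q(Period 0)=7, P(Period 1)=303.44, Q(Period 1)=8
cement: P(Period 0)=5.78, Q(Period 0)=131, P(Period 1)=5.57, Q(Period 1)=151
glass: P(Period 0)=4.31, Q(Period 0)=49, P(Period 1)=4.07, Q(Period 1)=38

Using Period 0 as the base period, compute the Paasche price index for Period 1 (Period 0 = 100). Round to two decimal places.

Paasche price index uses current-period quantities as weights.
ΣP(Period 1)·Q(Period 1) = 303.44×8 + 5.57×151 + 4.07×38 = 2427.52 + 841.07 + 154.66 = 3423.25
ΣP(Period 0)·Q(Period 1) = 365.88×8 + 5.78×151 + 4.31×38 = 2927.04 + 872.78 + 163.78 = 3963.6
Index = 3423.25 / 3963.6 × 100 = 86.3672

86.37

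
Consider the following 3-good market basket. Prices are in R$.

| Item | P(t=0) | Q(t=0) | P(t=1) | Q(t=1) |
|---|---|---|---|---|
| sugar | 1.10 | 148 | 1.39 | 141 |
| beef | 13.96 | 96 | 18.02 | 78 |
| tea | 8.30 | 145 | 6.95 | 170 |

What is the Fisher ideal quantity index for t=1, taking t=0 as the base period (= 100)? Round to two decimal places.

96.31

Laspeyres component (base-period weights):
ΣP(t=0)Q(t=1) = 1.10×141 + 13.96×78 + 8.30×170 = 155.1 + 1088.88 + 1411 = 2654.98
ΣP(t=0)Q(t=0) = 1.10×148 + 13.96×96 + 8.30×145 = 162.8 + 1340.16 + 1203.5 = 2706.46
L = 2654.98 / 2706.46 × 100 = 98.0979
Paasche component (current-period weights):
ΣP(t=1)Q(t=1) = 1.39×141 + 18.02×78 + 6.95×170 = 195.99 + 1405.56 + 1181.5 = 2783.05
ΣP(t=1)Q(t=0) = 1.39×148 + 18.02×96 + 6.95×145 = 205.72 + 1729.92 + 1007.75 = 2943.39
P = 2783.05 / 2943.39 × 100 = 94.5525
Fisher = √(L × P) = √(98.0979 × 94.5525) = 96.3089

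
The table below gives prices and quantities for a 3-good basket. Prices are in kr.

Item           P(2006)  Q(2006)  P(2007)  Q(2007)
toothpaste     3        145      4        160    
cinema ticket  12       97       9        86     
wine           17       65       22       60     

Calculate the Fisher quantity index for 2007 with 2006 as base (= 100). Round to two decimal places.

94.23

Laspeyres component (base-period weights):
ΣP(2006)Q(2007) = 3×160 + 12×86 + 17×60 = 480 + 1032 + 1020 = 2532
ΣP(2006)Q(2006) = 3×145 + 12×97 + 17×65 = 435 + 1164 + 1105 = 2704
L = 2532 / 2704 × 100 = 93.6391
Paasche component (current-period weights):
ΣP(2007)Q(2007) = 4×160 + 9×86 + 22×60 = 640 + 774 + 1320 = 2734
ΣP(2007)Q(2006) = 4×145 + 9×97 + 22×65 = 580 + 873 + 1430 = 2883
P = 2734 / 2883 × 100 = 94.8318
Fisher = √(L × P) = √(93.6391 × 94.8318) = 94.2335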